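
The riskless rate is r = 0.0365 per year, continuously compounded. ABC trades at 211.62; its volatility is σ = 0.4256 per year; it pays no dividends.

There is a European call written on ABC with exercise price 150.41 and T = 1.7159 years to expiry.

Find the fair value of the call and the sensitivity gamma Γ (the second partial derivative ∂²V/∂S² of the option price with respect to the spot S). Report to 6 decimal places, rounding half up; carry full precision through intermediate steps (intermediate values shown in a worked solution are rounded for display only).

price = 83.256723
Γ = 0.002044

σ√T = 0.4256·√1.7159 = 0.557504
d₁ = (ln(S/K) + (r+σ²/2)T) / (σ√T) = (ln(211.62/150.41) + (0.0365+0.4256²/2)·1.7159) / 0.557504 = (0.341427 + 0.218035) / 0.557504 = 1.003514
d₂ = d₁ − σ√T = 1.003514 − 0.557504 = 0.446011
e^{−rT} = 0.939291
N(d₁) = 0.842194,  N(d₂) = 0.672205
Call price V = S·N(d₁) − K·e^{−rT}·N(d₂) = 178.225012 − 94.968289 = 83.256723
φ(d₁) = (1/√(2π))·e^{−d₁²/2} = 0.241120
Γ = φ(d₁) / (S·σ·√T) = 0.002044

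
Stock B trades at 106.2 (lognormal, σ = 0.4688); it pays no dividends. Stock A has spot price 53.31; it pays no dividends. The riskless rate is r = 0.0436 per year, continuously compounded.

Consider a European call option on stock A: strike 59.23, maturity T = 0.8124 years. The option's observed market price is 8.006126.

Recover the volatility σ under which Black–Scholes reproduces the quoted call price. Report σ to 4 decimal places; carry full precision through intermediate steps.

At σ = 0.4985 the Black–Scholes value reproduces the quote:
σ√T = 0.4985·√0.8124 = 0.449314
d₁ = (ln(S/K) + (r+σ²/2)T) / (σ√T) = (ln(53.31/59.23) + (0.0436+0.4985²/2)·0.8124) / 0.449314 = (-0.105304 + 0.136362) / 0.449314 = 0.069123
d₂ = d₁ − σ√T = 0.069123 − 0.449314 = -0.380191
e^{−rT} = 0.965199
N(d₁) = 0.527554,  N(d₂) = 0.351902
V = S·N(d₁) − K·e^{−rT}·N(d₂) = 28.123915 − 20.117789 = 8.006126 (the quoted price), and the Black–Scholes price is strictly increasing in σ, so σ is unique

sigma = 0.4985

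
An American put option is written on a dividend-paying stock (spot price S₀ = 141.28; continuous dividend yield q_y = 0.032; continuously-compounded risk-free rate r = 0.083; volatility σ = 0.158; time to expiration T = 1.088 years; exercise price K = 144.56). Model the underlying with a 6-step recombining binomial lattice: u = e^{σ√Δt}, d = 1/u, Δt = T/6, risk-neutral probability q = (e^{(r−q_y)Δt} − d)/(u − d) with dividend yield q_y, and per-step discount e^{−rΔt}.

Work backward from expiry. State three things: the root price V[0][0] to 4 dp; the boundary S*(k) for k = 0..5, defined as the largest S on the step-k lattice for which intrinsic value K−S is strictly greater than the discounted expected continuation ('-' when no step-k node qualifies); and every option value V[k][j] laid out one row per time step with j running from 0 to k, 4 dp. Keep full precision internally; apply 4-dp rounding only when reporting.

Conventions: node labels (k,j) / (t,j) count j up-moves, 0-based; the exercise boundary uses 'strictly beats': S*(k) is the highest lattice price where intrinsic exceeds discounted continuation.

Δt=0.18133, u=1.06960, d=0.93493, q=0.55218, disc=e^(-rΔt)=0.98506
k=6 terminal: V=max(K-S,0) → 50.2059 36.6155 21.0675 3.2800 0.0000 0.0000 0.0000
k=5: j=0 S=100.9208 intr=43.6392 cont=42.0637 V=43.6392[EX]; j=1 S=115.4571 intr=29.1029 cont=27.6115 V=29.1029[EX]; j=2 S=132.0872 intr=12.4728 cont=11.0776 V=12.4728[EX]; j=3 S=151.1126 intr=0.0000 cont=1.4469 V=1.4469[hold]; j=4 S=172.8784 intr=0.0000 cont=0.0000 V=0.0000[hold]; j=5 S=197.7792 intr=0.0000 cont=0.0000 V=0.0000[hold]  S*(5)=132.0872
k=4: j=0 S=107.9445 intr=36.6155 cont=35.0806 V=36.6155[EX]; j=1 S=123.4925 intr=21.0675 cont=19.6225 V=21.0675[EX]; j=2 S=141.2800 intr=3.2800 cont=6.2892 V=6.2892[hold]; j=3 S=161.6295 intr=0.0000 cont=0.6383 V=0.6383[hold]; j=4 S=184.9101 intr=0.0000 cont=0.0000 V=0.0000[hold]  S*(4)=123.4925
k=3: j=0 S=115.4571 intr=29.1029 cont=27.6115 V=29.1029[EX]; j=1 S=132.0872 intr=12.4728 cont=12.7144 V=12.7144[hold]; j=2 S=151.1126 intr=0.0000 cont=3.1215 V=3.1215[hold]; j=3 S=172.8784 intr=0.0000 cont=0.2816 V=0.2816[hold]  S*(3)=115.4571
k=2: j=0 S=123.4925 intr=21.0675 cont=19.7540 V=21.0675[EX]; j=1 S=141.2800 intr=3.2800 cont=7.3066 V=7.3066[hold]; j=2 S=161.6295 intr=0.0000 cont=1.5302 V=1.5302[hold]  S*(2)=123.4925
k=1: j=0 S=132.0872 intr=12.4728 cont=13.2678 V=13.2678[hold]; j=1 S=151.1126 intr=0.0000 cont=4.0555 V=4.0555[hold]  S*(1)=-
k=0: j=0 S=141.2800 intr=3.2800 cont=8.0588 V=8.0588[hold]  S*(0)=-

price = 8.0588
boundary = - - 123.4925 115.4571 123.4925 132.0872
tree:
8.0588
13.2678 4.0555
21.0675 7.3066 1.5302
29.1029 12.7144 3.1215 0.2816
36.6155 21.0675 6.2892 0.6383 0.0000
43.6392 29.1029 12.4728 1.4469 0.0000 0.0000
50.2059 36.6155 21.0675 3.2800 0.0000 0.0000 0.0000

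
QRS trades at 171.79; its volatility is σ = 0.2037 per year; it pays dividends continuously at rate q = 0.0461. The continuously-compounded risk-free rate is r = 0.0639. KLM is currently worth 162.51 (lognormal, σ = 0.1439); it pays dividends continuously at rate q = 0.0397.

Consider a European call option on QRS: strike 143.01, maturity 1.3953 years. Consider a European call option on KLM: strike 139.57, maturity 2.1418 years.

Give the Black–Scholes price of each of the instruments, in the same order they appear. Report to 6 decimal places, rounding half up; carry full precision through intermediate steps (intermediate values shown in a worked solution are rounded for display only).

[QRS call K=143.01]
σ√T = 0.2037·√1.3953 = 0.240616
d₁ = (ln(S/K) + (r−q+σ²/2)T) / (σ√T) = (ln(171.79/143.01) + (0.0639−0.0461+0.2037²/2)·1.3953) / 0.240616 = (0.183358 + 0.053784) / 0.240616 = 0.985564
d₂ = d₁ − σ√T = 0.985564 − 0.240616 = 0.744948
e^{−rT} = 0.914700
e^{−qT} = 0.937702
N(d₁) = 0.837826,  N(d₂) = 0.771848
price = S·e^{−qT}·N(d₁) − K·e^{−rT}·N(d₂) = 134.963609 − 100.966396 = 33.997213
[KLM call K=139.57]
σ√T = 0.1439·√2.1418 = 0.210596
d₁ = (ln(S/K) + (r−q+σ²/2)T) / (σ√T) = (ln(162.51/139.57) + (0.0639−0.0397+0.1439²/2)·2.1418) / 0.210596 = (0.152173 + 0.074007) / 0.210596 = 1.074000
d₂ = d₁ − σ√T = 1.074000 − 0.210596 = 0.863404
e^{−rT} = 0.872091
e^{−qT} = 0.918485
N(d₁) = 0.858589,  N(d₂) = 0.806042
price = S·e^{−qT}·N(d₁) − K·e^{−rT}·N(d₂) = 128.155550 − 98.109696 = 30.045854

price(QRS call K=143.01) = 33.997213
price(KLM call K=139.57) = 30.045854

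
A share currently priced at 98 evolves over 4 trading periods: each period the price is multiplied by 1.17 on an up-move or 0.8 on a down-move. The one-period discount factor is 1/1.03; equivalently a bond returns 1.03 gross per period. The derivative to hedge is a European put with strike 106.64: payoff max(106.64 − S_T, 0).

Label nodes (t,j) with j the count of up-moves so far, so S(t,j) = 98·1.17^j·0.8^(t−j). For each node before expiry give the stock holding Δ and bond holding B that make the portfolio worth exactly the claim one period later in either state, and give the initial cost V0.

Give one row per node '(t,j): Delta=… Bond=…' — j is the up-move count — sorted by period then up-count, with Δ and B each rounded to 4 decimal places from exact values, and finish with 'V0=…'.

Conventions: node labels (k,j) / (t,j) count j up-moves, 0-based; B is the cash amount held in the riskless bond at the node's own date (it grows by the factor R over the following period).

(0,0): Delta=-0.4384 Bond=56.0414
(1,0): Delta=-0.7624 Bond=83.1197
(1,1): Delta=-0.3036 Bond=42.2635
(2,0): Delta=-1.0000 Bond=100.5184
(2,1): Delta=-0.6634 Bond=76.5406
(2,2): Delta=-0.1538 Bond=23.4388
(3,0): Delta=-1.0000 Bond=103.5340
(3,1): Delta=-1.0000 Bond=103.5340
(3,2): Delta=-0.5234 Bond=63.8038
(3,3): Delta=0.0000 Bond=0.0000
V0=13.0770

Since d<R<u, set p* = (R−d)/(u−d) = 0.6216; price each node as the discounted p*-expectation of its children.
Terminal payoffs: V(4,0)=66.4992, V(4,1)=47.9341, V(4,2)=20.7826, V(4,3)=0.0000, V(4,4)=0.0000
  t=3,j=0: stock 50.1760 → up 58.7059 (V=47.9341), down 40.1408 (V=66.4992). Price 53.3580; hedge Δ=-1.0000, bond B=103.5340.
  t=3,j=1: stock 73.3824 → up 85.8574 (V=20.7826), down 58.7059 (V=47.9341). Price 30.1516; hedge Δ=-1.0000, bond B=103.5340.
  t=3,j=2: stock 107.3218 → up 125.5665 (V=0.0000), down 85.8574 (V=20.7826). Price 7.6346; hedge Δ=-0.5234, bond B=63.8038.
  t=3,j=3: stock 156.9581 → up 183.6409 (V=0.0000), down 125.5665 (V=0.0000). Price 0.0000; hedge Δ=0.0000, bond B=0.0000.
  t=2,j=0: stock 62.7200 → up 73.3824 (V=30.1516), down 50.1760 (V=53.3580). Price 37.7984; hedge Δ=-1.0000, bond B=100.5184.
  t=2,j=1: stock 91.7280 → up 107.3218 (V=7.6346), down 73.3824 (V=30.1516). Price 15.6840; hedge Δ=-0.6634, bond B=76.5406.
  t=2,j=2: stock 134.1522 → up 156.9581 (V=0.0000), down 107.3218 (V=7.6346). Price 2.8046; hedge Δ=-0.1538, bond B=23.4388.
  t=1,j=0: stock 78.4000 → up 91.7280 (V=15.6840), down 62.7200 (V=37.7984). Price 23.3511; hedge Δ=-0.7624, bond B=83.1197.
  t=1,j=1: stock 114.6600 → up 134.1522 (V=2.8046), down 91.7280 (V=15.6840). Price 7.4543; hedge Δ=-0.3036, bond B=42.2635.
  t=0,j=0: stock 98.0000 → up 114.6600 (V=7.4543), down 78.4000 (V=23.3511). Price 13.0770; hedge Δ=-0.4384, bond B=56.0414.
Check: Δ(0,0)·S0 + B(0,0) = 13.0770 = V0.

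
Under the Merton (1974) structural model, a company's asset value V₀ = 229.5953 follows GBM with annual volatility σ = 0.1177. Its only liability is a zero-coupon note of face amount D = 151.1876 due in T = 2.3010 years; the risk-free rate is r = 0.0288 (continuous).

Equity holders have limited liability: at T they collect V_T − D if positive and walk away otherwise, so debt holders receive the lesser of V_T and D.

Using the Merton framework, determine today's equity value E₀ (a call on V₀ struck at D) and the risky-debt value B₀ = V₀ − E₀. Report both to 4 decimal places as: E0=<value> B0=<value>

Equity is a call on the firm's assets struck at D = 151.1876:
d₁ = [ln(V₀/D) + (r + σ²/2)T] / (σ√T)
   = [ln(229.5953/151.1876) + (0.0288 + 0.5·0.1177²)·2.3010] / (0.1177·√2.3010)
   = [0.417797 + 0.082207] / 0.178540 = 2.800519
d₂ = d₁ − σ√T = 2.800519 − 0.178540 = 2.621979
N(d₁) = 0.997449,  N(d₂) = 0.995629,  e^(−rT) = 0.935879
E₀ = V₀·N(d₁) − D·e^(−rT)·N(d₂)
   = 229.5953·0.997449 − 151.1876·0.935879·0.995629 = 88.134729
B₀ = V₀ − E₀ = 229.5953 − 88.134729 = 141.460571

E0=88.1347 B0=141.4606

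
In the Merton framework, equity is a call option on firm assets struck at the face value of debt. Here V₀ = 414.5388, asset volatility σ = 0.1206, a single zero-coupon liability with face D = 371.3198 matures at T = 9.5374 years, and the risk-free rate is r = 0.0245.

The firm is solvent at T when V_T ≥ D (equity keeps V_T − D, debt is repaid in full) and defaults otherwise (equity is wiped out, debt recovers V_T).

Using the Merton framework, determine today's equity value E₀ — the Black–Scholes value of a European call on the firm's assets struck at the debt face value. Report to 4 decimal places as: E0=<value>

Equity is a call on the firm's assets struck at D = 371.3198:
d₁ = [ln(V₀/D) + (r + σ²/2)T] / (σ√T)
   = [ln(414.5388/371.3198) + (0.0245 + 0.5·0.1206²)·9.5374] / (0.1206·√9.5374)
   = [0.110103 + 0.303024] / 0.372445 = 1.109229
d₂ = d₁ − σ√T = 1.109229 − 0.372445 = 0.736784
N(d₁) = 0.866334,  N(d₂) = 0.769373,  e^(−rT) = 0.791626
E₀ = V₀·N(d₁) − D·e^(−rT)·N(d₂)
   = 414.5388·0.866334 − 371.3198·0.791626·0.769373 = 132.974738

E0=132.9747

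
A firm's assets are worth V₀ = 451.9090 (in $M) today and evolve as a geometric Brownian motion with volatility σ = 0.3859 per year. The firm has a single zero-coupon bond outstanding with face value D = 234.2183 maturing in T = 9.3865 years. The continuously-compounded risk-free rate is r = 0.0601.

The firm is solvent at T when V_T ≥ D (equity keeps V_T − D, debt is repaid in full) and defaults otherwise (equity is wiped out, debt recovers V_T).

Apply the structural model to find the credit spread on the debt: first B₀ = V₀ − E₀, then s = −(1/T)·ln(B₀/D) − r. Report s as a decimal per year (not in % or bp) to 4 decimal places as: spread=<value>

spread=0.0176

Work the structural quantities from V₀ = 451.9090 against face 234.2183:
d₁ = [ln(V₀/D) + (r + σ²/2)T] / (σ√T)
   = [ln(451.9090/234.2183) + (0.0601 + 0.5·0.3859²)·9.3865] / (0.3859·√9.3865)
   = [0.657227 + 1.263042] / 1.182297 = 1.624185
d₂ = d₁ − σ√T = 1.624185 − 1.182297 = 0.441888
N(d₁) = 0.947832,  N(d₂) = 0.670715,  e^(−rT) = 0.568856
E₀ = V₀·N(d₁) − D·e^(−rT)·N(d₂)
   = 451.9090·0.947832 − 234.2183·0.568856·0.670715 = 338.970111
B₀ = V₀ − E₀ = 451.9090 − 338.970111 = 112.938889
spread = −(1/T)·ln(B₀/D) − r = −(1/9.3865)·ln(112.938889/234.2183) − 0.0601 = 0.01760806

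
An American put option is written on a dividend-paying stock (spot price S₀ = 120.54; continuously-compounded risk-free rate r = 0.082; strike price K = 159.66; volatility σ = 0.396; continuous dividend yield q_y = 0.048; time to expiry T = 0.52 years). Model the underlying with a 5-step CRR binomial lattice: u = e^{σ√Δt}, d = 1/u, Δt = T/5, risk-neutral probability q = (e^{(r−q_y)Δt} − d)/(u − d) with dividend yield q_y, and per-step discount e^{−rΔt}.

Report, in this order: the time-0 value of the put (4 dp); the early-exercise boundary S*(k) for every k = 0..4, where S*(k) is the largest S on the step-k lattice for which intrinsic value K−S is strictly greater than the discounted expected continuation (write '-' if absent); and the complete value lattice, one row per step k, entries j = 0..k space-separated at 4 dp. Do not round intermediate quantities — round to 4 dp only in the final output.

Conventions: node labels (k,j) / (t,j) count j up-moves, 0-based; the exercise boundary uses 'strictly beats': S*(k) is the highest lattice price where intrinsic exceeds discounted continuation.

price = 40.9454
boundary = - 106.0887 93.3699 106.0887 120.5400
tree:
40.9454
53.5713 28.1013
66.2901 39.7816 16.0453
77.4840 53.5713 25.6659 5.9892
87.3359 66.2901 39.1200 11.6600 0.0000
96.0067 77.4840 53.5713 22.7002 0.0000 0.0000

Δt=0.10400  u=1.13622  d=0.88011  q=0.48195  discount=0.99151
step 5 (expiry): payoffs max(K−S,0) = 96.0067 77.4840 53.5713 22.7002 0.0000 0.0000
step 4: (k=4,j=0): S=72.3241, K−S=87.3359, hold=86.3403 ⇒ V=87.3359 exercise | (k=4,j=1): S=93.3699, K−S=66.2901, hold=65.3992 ⇒ V=66.2901 exercise | (k=4,j=2): S=120.5400, K−S=39.1200, hold=38.3644 ⇒ V=39.1200 exercise | (k=4,j=3): S=155.6164, K−S=4.0436, hold=11.6600 ⇒ V=11.6600 continue | (k=4,j=4): S=200.8998, K−S=0.0000, hold=0.0000 ⇒ V=0.0000 continue  boundary S*=120.5400
step 3: (k=3,j=0): S=82.1760, K−S=77.4840, hold=76.5374 ⇒ V=77.4840 exercise | (k=3,j=1): S=106.0887, K−S=53.5713, hold=52.7438 ⇒ V=53.5713 exercise | (k=3,j=2): S=136.9598, K−S=22.7002, hold=25.6659 ⇒ V=25.6659 continue | (k=3,j=3): S=176.8143, K−S=0.0000, hold=5.9892 ⇒ V=5.9892 continue  boundary S*=106.0887
step 2: (k=2,j=0): S=93.3699, K−S=66.2901, hold=65.3992 ⇒ V=66.2901 exercise | (k=2,j=1): S=120.5400, K−S=39.1200, hold=39.7816 ⇒ V=39.7816 continue | (k=2,j=2): S=155.6164, K−S=4.0436, hold=16.0453 ⇒ V=16.0453 continue  boundary S*=93.3699
step 1: (k=1,j=0): S=106.0887, K−S=53.5713, hold=53.0600 ⇒ V=53.5713 exercise | (k=1,j=1): S=136.9598, K−S=22.7002, hold=28.1013 ⇒ V=28.1013 continue  boundary S*=106.0887
step 0: (k=0,j=0): S=120.5400, K−S=39.1200, hold=40.9454 ⇒ V=40.9454 continue  boundary S*=-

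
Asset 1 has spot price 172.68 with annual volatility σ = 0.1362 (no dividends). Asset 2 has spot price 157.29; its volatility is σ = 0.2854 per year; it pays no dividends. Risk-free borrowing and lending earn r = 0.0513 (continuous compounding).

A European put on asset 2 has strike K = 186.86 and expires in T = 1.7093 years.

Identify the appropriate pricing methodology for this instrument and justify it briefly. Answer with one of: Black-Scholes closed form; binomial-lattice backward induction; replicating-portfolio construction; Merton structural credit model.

Key observation: a European-exercise option on asset 2 struck at 186.86 — a GBM underlying with constant parameters — admits an analytic price: the data contain no early exercise, no discrete tree, no debt structure.

framework: Black-Scholes closed form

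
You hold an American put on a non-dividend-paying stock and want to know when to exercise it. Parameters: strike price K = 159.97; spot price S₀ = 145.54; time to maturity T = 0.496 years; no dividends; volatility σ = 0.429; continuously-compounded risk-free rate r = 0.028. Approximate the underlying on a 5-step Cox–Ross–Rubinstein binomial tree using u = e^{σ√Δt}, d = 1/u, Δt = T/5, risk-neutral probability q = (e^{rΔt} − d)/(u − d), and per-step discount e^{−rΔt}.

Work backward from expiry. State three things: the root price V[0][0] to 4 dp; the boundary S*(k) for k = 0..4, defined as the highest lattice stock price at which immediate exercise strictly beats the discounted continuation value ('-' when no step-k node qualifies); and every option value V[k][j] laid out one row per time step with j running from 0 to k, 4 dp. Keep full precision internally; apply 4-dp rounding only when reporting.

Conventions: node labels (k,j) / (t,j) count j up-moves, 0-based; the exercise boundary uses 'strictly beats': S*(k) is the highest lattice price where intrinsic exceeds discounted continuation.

Δt=0.09920  u=1.14467  d=0.87361  q=0.47653  discount=0.99723
step 5 (expiry): payoffs max(K−S,0) = 85.9111 62.9325 32.8244 0.0000 0.0000 0.0000
step 4: (k=4,j=0): S=84.7732, K−S=75.1968, hold=74.7531 ⇒ V=75.1968 exercise | (k=4,j=1): S=111.0760, K−S=48.8940, hold=48.4502 ⇒ V=48.8940 exercise | (k=4,j=2): S=145.5400, K−S=14.4300, hold=17.1348 ⇒ V=17.1348 continue | (k=4,j=3): S=190.6972, K−S=0.0000, hold=0.0000 ⇒ V=0.0000 continue | (k=4,j=4): S=249.8655, K−S=0.0000, hold=0.0000 ⇒ V=0.0000 continue  boundary S*=111.0760
step 3: (k=3,j=0): S=97.0375, K−S=62.9325, hold=62.4888 ⇒ V=62.9325 exercise | (k=3,j=1): S=127.1456, K−S=32.8244, hold=33.6660 ⇒ V=33.6660 continue | (k=3,j=2): S=166.5955, K−S=0.0000, hold=8.9446 ⇒ V=8.9446 continue | (k=3,j=3): S=218.2857, K−S=0.0000, hold=0.0000 ⇒ V=0.0000 continue  boundary S*=97.0375
step 2: (k=2,j=0): S=111.0760, K−S=48.8940, hold=48.8502 ⇒ V=48.8940 exercise | (k=2,j=1): S=145.5400, K−S=14.4300, hold=21.8248 ⇒ V=21.8248 continue | (k=2,j=2): S=190.6972, K−S=0.0000, hold=4.6692 ⇒ V=4.6692 continue  boundary S*=111.0760
step 1: (k=1,j=0): S=127.1456, K−S=32.8244, hold=35.8947 ⇒ V=35.8947 continue | (k=1,j=1): S=166.5955, K−S=0.0000, hold=13.6117 ⇒ V=13.6117 continue  boundary S*=-
step 0: (k=0,j=0): S=145.5400, K−S=14.4300, hold=25.2060 ⇒ V=25.2060 continue  boundary S*=-

price = 25.2060
boundary = - - 111.0760 97.0375 111.0760
tree:
25.2060
35.8947 13.6117
48.8940 21.8248 4.6692
62.9325 33.6660 8.9446 0.0000
75.1968 48.8940 17.1348 0.0000 0.0000
85.9111 62.9325 32.8244 0.0000 0.0000 0.0000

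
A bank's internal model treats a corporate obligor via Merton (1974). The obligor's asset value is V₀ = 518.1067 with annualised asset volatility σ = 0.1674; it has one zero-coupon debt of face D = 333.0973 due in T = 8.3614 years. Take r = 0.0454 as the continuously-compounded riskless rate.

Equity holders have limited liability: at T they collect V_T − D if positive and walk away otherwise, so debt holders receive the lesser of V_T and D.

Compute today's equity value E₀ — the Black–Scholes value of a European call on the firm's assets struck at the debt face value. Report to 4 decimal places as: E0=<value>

Apply the equity-as-call identities (strike 333.0973, horizon 8.3614 years):
d₁ = [ln(V₀/D) + (r + σ²/2)T] / (σ√T)
   = [ln(518.1067/333.0973) + (0.0454 + 0.5·0.1674²)·8.3614] / (0.1674·√8.3614)
   = [0.441747 + 0.496762] / 0.484055 = 1.938847
d₂ = d₁ − σ√T = 1.938847 − 0.484055 = 1.454791
N(d₁) = 0.973740,  N(d₂) = 0.927136,  e^(−rT) = 0.684130
E₀ = V₀·N(d₁) − D·e^(−rT)·N(d₂)
   = 518.1067·0.973740 − 333.0973·0.684130·0.927136 = 293.223682

E0=293.2237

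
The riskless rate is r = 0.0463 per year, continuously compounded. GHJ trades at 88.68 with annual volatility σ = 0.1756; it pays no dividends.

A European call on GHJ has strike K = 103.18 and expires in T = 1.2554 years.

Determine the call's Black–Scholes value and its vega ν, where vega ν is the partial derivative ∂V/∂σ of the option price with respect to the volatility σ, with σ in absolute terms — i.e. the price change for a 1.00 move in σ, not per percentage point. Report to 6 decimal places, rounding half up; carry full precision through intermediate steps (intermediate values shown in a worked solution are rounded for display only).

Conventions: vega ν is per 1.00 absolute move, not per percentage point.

price = 3.754009
ν = 36.935351

σ√T = 0.1756·√1.2554 = 0.196750
d₁ = (ln(S/K) + (r+σ²/2)T) / (σ√T) = (ln(88.68/103.18) + (0.0463+0.1756²/2)·1.2554) / 0.196750 = (-0.151441 + 0.077480) / 0.196750 = -0.375909
d₂ = d₁ − σ√T = -0.375909 − 0.196750 = -0.572660
e^{−rT} = 0.943532
N(d₁) = 0.353492,  N(d₂) = 0.283438
Call price V = S·N(d₁) − K·e^{−rT}·N(d₂) = 31.347689 − 27.593680 = 3.754009
φ(d₁) = (1/√(2π))·e^{−d₁²/2} = 0.371728
ν = S·φ(d₁)·√T = 36.935351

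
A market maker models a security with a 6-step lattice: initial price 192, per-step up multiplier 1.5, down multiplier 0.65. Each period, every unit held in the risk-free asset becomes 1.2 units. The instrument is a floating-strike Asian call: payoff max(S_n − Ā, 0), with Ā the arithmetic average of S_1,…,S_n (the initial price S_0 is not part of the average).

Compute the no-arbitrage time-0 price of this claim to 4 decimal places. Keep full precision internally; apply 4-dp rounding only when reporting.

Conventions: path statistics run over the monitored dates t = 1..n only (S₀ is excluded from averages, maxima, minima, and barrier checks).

With p* = (R−d)/(u−d) = 0.6471, sum probability × payoff across the paths and divide by R^6.
Enumerate all 2^6 = 64 price paths (U = up ×1.5, D = down ×0.65); each path with k up-moves has probability p*^k·(1−p*)^(6−k).
DDDDDD: Ā=54.9465, payoff=0.0000, prob=0.001933
UDDDDD: Ā=126.7997, payoff=0.0000, prob=0.003544
DUDDDD: Ā=99.5997, payoff=0.0000, prob=0.003544
UUDDDD: Ā=229.8454, payoff=0.0000, prob=0.006497
DDUDDD: Ā=81.9197, payoff=0.0000, prob=0.003544
UDUDDD: Ā=189.0454, payoff=0.0000, prob=0.006497
DUUDDD: Ā=161.8454, payoff=0.0000, prob=0.006497
UUUDDD: Ā=373.4895, payoff=0.0000, prob=0.011911
DDDUDD: Ā=70.4277, payoff=0.0000, prob=0.003544
UDDUDD: Ā=162.5255, payoff=0.0000, prob=0.006497
DUDUDD: Ā=135.3254, payoff=0.0000, prob=0.006497
UUDUDD: Ā=312.2895, payoff=0.0000, prob=0.011911
DDUUDD: Ā=117.6454, payoff=0.0000, prob=0.006497
UDUUDD: Ā=271.4895, payoff=0.0000, prob=0.011911
DUUUDD: Ā=244.2895, payoff=0.0000, prob=0.011911
UUUUDD: Ā=563.7450, payoff=0.0000, prob=0.021836
DDDDUD: Ā=62.9579, payoff=0.0000, prob=0.003544
UDDDUD: Ā=145.2875, payoff=0.0000, prob=0.006497
DUDDUD: Ā=118.0875, payoff=0.0000, prob=0.006497
UUDDUD: Ā=272.5095, payoff=0.0000, prob=0.011911
DDUDUD: Ā=100.4074, payoff=0.0000, prob=0.006497
UDUDUD: Ā=231.7095, payoff=0.0000, prob=0.011911
DUUDUD: Ā=204.5095, payoff=0.0000, prob=0.011911
UUUDUD: Ā=471.9450, payoff=0.0000, prob=0.021836
DDDUUD: Ā=88.9155, payoff=0.0000, prob=0.006497
UDDUUD: Ā=205.1895, payoff=0.0000, prob=0.011911
DUDUUD: Ā=177.9895, payoff=0.0000, prob=0.011911
UUDUUD: Ā=410.7450, payoff=0.0000, prob=0.021836
DDUUUD: Ā=160.3095, payoff=17.6475, prob=0.011911
UDUUUD: Ā=369.9450, payoff=40.7250, prob=0.021836
DUUUUD: Ā=342.7450, payoff=67.9250, prob=0.021836
UUUUUD: Ā=790.9500, payoff=156.7500, prob=0.040033
DDDDDU: Ā=58.1025, payoff=0.0000, prob=0.003544
UDDDDU: Ā=134.0828, payoff=0.0000, prob=0.006497
DUDDDU: Ā=106.8828, payoff=0.0000, prob=0.006497
UUDDDU: Ā=246.6525, payoff=0.0000, prob=0.011911
DDUDDU: Ā=89.2027, payoff=0.0000, prob=0.006497
UDUDDU: Ā=205.8525, payoff=0.0000, prob=0.011911
DUUDDU: Ā=178.6525, payoff=0.0000, prob=0.011911
UUUDDU: Ā=412.2750, payoff=0.0000, prob=0.021836
DDDUDU: Ā=77.7108, payoff=0.0000, prob=0.006497
UDDUDU: Ā=179.3325, payoff=0.0000, prob=0.011911
DUDUDU: Ā=152.1325, payoff=25.8245, prob=0.011911
UUDUDU: Ā=351.0750, payoff=59.5950, prob=0.021836
DDUUDU: Ā=134.4525, payoff=43.5045, prob=0.011911
UDUUDU: Ā=310.2750, payoff=100.3950, prob=0.021836
DUUUDU: Ā=283.0750, payoff=127.5950, prob=0.021836
UUUUDU: Ā=653.2500, payoff=294.4500, prob=0.040033
DDDDUU: Ā=70.2409, payoff=6.8738, prob=0.006497
UDDDUU: Ā=162.0945, payoff=15.8625, prob=0.011911
DUDDUU: Ā=134.8945, payoff=43.0625, prob=0.011911
UUDDUU: Ā=311.2950, payoff=99.3750, prob=0.021836
DDUDUU: Ā=117.2145, payoff=60.7425, prob=0.011911
UDUDUU: Ā=270.4950, payoff=140.1750, prob=0.021836
DUUDUU: Ā=243.2950, payoff=167.3750, prob=0.021836
UUUDUU: Ā=561.4500, payoff=386.2500, prob=0.040033
DDDUUU: Ā=105.7225, payoff=72.2345, prob=0.011911
UDDUUU: Ā=243.9750, payoff=166.6950, prob=0.021836
DUDUUU: Ā=216.7750, payoff=193.8950, prob=0.021836
UUDUUU: Ā=500.2500, payoff=447.4500, prob=0.040033
DDUUUU: Ā=199.0950, payoff=211.5750, prob=0.021836
UDUUUU: Ā=459.4500, payoff=488.2500, prob=0.040033
DUUUUU: Ā=432.2500, payoff=515.4500, prob=0.040033
UUUUUU: Ā=997.5000, payoff=1189.5000, prob=0.073394
Price = Σ prob·payoff / R^6 = 212.321087 / 2.985984 = 71.1059

price = 71.1059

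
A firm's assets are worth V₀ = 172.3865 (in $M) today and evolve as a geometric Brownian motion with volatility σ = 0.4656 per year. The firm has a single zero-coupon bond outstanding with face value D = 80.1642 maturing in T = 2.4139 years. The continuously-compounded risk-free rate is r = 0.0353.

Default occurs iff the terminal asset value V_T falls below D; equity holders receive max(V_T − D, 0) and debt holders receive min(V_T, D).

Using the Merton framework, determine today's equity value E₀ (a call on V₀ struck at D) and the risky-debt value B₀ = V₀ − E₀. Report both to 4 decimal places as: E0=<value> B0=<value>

Apply the equity-as-call identities (strike 80.1642, horizon 2.4139 years):
d₁ = [ln(V₀/D) + (r + σ²/2)T] / (σ√T)
   = [ln(172.3865/80.1642) + (0.0353 + 0.5·0.4656²)·2.4139] / (0.4656·√2.4139)
   = [0.765662 + 0.346857] / 0.723390 = 1.537924
d₂ = d₁ − σ√T = 1.537924 − 0.723390 = 0.814534
N(d₁) = 0.937966,  N(d₂) = 0.792330,  e^(−rT) = 0.918319
E₀ = V₀·N(d₁) − D·e^(−rT)·N(d₂)
   = 172.3865·0.937966 − 80.1642·0.918319·0.792330 = 103.364319
B₀ = V₀ − E₀ = 172.3865 − 103.364319 = 69.022181

E0=103.3643 B0=69.0222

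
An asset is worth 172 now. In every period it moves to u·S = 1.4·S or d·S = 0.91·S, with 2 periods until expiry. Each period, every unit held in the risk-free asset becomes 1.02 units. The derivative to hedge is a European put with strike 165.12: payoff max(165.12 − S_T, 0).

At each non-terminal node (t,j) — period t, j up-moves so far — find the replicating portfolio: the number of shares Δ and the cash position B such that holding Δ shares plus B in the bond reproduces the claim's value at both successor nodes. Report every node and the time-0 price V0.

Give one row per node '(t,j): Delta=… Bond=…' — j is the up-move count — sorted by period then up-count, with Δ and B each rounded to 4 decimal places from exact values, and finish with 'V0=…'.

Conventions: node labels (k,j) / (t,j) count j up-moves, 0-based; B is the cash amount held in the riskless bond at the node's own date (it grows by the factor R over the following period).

The replicating-portfolio and risk-neutral prices coincide; use p* = (1.02−0.91)/(1.4−0.91) = 0.2245 for the latter.
Expiry values: V(2,0)=22.6868, V(2,1)=0.0000, V(2,2)=0.0000
(1,0): S=156.5200. Δ = (V_up−V_dn)/(S_up−S_dn) = (0.0000−22.6868)/(219.1280−142.4332) = -0.2958. V = [p*·0.0000 + (1−p*)·22.6868]/1.02 = 17.2489. B = V − Δ·S = 63.5485.
(1,1): S=240.8000. Δ = (V_up−V_dn)/(S_up−S_dn) = (0.0000−0.0000)/(337.1200−219.1280) = 0.0000. V = [p*·0.0000 + (1−p*)·0.0000]/1.02 = 0.0000. B = V − Δ·S = 0.0000.
(0,0): S=172.0000. Δ = (V_up−V_dn)/(S_up−S_dn) = (0.0000−17.2489)/(240.8000−156.5200) = -0.2047. V = [p*·0.0000 + (1−p*)·17.2489]/1.02 = 13.1144. B = V − Δ·S = 48.3162.
Sanity check at the root: Δ(0,0)·S0 + B(0,0) reproduces V0 = 13.1144.

(0,0): Delta=-0.2047 Bond=48.3162
(1,0): Delta=-0.2958 Bond=63.5485
(1,1): Delta=0.0000 Bond=0.0000
V0=13.1144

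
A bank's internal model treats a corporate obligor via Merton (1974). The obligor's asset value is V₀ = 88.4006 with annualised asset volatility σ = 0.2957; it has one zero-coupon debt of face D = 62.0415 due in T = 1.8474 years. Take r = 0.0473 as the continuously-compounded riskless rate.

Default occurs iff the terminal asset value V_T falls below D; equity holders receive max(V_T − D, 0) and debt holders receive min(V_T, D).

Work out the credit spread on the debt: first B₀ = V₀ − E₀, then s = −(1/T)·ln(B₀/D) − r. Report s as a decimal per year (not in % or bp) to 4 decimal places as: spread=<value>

Work the structural quantities from V₀ = 88.4006 against face 62.0415:
d₁ = [ln(V₀/D) + (r + σ²/2)T] / (σ√T)
   = [ln(88.4006/62.0415) + (0.0473 + 0.5·0.2957²)·1.8474] / (0.2957·√1.8474)
   = [0.354075 + 0.168149] / 0.401913 = 1.299347
d₂ = d₁ − σ√T = 1.299347 − 0.401913 = 0.897434
N(d₁) = 0.903088,  N(d₂) = 0.815256,  e^(−rT) = 0.916327
E₀ = V₀·N(d₁) − D·e^(−rT)·N(d₂)
   = 88.4006·0.903088 − 62.0415·0.916327·0.815256 = 33.485913
B₀ = V₀ − E₀ = 88.4006 − 33.485913 = 54.914687
spread = −(1/T)·ln(B₀/D) − r = −(1/1.8474)·ln(54.914687/62.0415) − 0.0473 = 0.01875103

spread=0.0188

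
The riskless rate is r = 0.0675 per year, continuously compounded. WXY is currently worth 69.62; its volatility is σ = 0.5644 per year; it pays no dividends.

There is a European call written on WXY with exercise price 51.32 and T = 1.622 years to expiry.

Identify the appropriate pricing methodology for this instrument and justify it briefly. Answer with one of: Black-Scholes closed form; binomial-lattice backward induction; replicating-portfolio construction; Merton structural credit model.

Key observation: the strike-51.32 call on WXY is European-exercise on a continuously-modelled lognormal underlying, so its value is a single closed-form evaluation.

framework: Black-Scholes closed form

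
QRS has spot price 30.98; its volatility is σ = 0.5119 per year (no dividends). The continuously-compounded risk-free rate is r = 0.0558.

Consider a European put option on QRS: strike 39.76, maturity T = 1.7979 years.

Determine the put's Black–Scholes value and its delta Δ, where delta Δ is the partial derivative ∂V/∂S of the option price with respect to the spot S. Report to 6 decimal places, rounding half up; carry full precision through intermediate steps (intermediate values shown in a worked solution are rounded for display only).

price = 11.684121
Δ = -0.449935

σ√T = 0.5119·√1.7979 = 0.686385
d₁ = (ln(S/K) + (r+σ²/2)T) / (σ√T) = (ln(30.98/39.76) + (0.0558+0.5119²/2)·1.7979) / 0.686385 = (-0.249520 + 0.335885) / 0.686385 = 0.125827
d₂ = d₁ − σ√T = 0.125827 − 0.686385 = -0.560558
e^{−rT} = 0.904545
N(−d₁) = 0.449935,  N(−d₂) = 0.712451
Put price V = K·e^{−rT}·N(−d₂) − S·N(−d₁) = 25.623093 − 13.938973 = 11.684121
Δ = −N(−d₁) = -0.449935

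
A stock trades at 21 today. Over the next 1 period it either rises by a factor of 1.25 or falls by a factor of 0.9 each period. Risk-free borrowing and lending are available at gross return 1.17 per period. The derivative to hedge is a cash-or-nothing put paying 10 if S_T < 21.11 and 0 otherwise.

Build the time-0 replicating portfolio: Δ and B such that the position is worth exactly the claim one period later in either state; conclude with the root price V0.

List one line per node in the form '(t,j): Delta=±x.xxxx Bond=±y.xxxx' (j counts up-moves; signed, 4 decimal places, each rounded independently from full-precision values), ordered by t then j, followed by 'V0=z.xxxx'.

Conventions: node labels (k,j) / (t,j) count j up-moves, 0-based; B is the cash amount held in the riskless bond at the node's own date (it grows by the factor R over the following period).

No-arbitrage ⇒ martingale measure with p* = (R−d)/(u−d) = 0.7714.
Expiry values: V(1,0)=10.0000, V(1,1)=0.0000
  t=0,j=0: stock 21.0000 → up 26.2500 (V=0.0000), down 18.9000 (V=10.0000). Price 1.9536; hedge Δ=-1.3605, bond B=30.5250.
As a check, the time-0 holding Δ(0,0)·S0 + B(0,0) comes to 1.9536 — exactly V0.

(0,0): Delta=-1.3605 Bond=30.5250
V0=1.9536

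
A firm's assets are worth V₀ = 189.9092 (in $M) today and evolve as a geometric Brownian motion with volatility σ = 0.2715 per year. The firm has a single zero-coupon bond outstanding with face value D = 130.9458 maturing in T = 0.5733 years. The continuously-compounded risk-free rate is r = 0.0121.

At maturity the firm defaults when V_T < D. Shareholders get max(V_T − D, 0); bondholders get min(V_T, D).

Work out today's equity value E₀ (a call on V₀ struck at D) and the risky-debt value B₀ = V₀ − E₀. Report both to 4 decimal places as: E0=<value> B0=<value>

E0=60.2814 B0=129.6278

Equity is a call on the firm's assets struck at D = 130.9458:
d₁ = [ln(V₀/D) + (r + σ²/2)T] / (σ√T)
   = [ln(189.9092/130.9458) + (0.0121 + 0.5·0.2715²)·0.5733] / (0.2715·√0.5733)
   = [0.371763 + 0.028067] / 0.205571 = 1.944973
d₂ = d₁ − σ√T = 1.944973 − 0.205571 = 1.739403
N(d₁) = 0.974111,  N(d₂) = 0.959018,  e^(−rT) = 0.993087
E₀ = V₀·N(d₁) − D·e^(−rT)·N(d₂)
   = 189.9092·0.974111 − 130.9458·0.993087·0.959018 = 60.281360
B₀ = V₀ − E₀ = 189.9092 − 60.281360 = 129.627840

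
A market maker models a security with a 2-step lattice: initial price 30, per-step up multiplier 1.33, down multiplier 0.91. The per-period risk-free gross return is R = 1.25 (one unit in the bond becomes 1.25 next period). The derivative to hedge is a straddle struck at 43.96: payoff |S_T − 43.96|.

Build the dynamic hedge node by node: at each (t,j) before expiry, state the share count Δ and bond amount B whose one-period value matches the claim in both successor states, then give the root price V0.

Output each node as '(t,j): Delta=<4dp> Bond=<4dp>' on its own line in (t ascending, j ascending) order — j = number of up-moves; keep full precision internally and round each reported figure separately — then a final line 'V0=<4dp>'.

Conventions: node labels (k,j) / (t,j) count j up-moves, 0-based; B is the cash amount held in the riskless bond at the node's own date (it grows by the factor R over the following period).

(0,0): Delta=-0.0638 Bond=7.6885
(1,0): Delta=-1.0000 Bond=35.1680
(1,1): Delta=0.0869 Bond=3.5971
V0=5.7735

Risk-neutral probability p* = (R−d)/(u−d) = (1.25−0.91)/(1.33−0.91) = 0.8095.
At maturity the claim pays: V(2,0)=19.1170, V(2,1)=7.6510, V(2,2)=9.1070
(1,0): S=27.3000. Δ = (V_up−V_dn)/(S_up−S_dn) = (7.6510−19.1170)/(36.3090−24.8430) = -1.0000. V = [p*·7.6510 + (1−p*)·19.1170]/1.25 = 7.8680. B = V − Δ·S = 35.1680.
(1,1): S=39.9000. Δ = (V_up−V_dn)/(S_up−S_dn) = (9.1070−7.6510)/(53.0670−36.3090) = 0.0869. V = [p*·9.1070 + (1−p*)·7.6510]/1.25 = 7.0637. B = V − Δ·S = 3.5971.
(0,0): S=30.0000. Δ = (V_up−V_dn)/(S_up−S_dn) = (7.0637−7.8680)/(39.9000−27.3000) = -0.0638. V = [p*·7.0637 + (1−p*)·7.8680]/1.25 = 5.7735. B = V − Δ·S = 7.6885.
Verification: the root portfolio costs Δ(0,0)·S0 + B(0,0) = 5.7735, matching V0.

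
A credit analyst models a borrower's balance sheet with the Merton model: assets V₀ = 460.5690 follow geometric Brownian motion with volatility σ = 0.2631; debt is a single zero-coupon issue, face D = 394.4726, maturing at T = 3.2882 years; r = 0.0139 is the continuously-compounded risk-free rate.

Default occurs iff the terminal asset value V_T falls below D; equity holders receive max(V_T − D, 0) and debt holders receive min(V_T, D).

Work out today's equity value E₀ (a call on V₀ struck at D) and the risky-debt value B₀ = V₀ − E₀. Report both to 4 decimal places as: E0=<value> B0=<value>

E0=127.5251 B0=333.0439

Work the structural quantities from V₀ = 460.5690 against face 394.4726:
d₁ = [ln(V₀/D) + (r + σ²/2)T] / (σ√T)
   = [ln(460.5690/394.4726) + (0.0139 + 0.5·0.2631²)·3.2882] / (0.2631·√3.2882)
   = [0.154913 + 0.159513] / 0.477090 = 0.659051
d₂ = d₁ − σ√T = 0.659051 − 0.477090 = 0.181961
N(d₁) = 0.745068,  N(d₂) = 0.572193,  e^(−rT) = 0.955323
E₀ = V₀·N(d₁) − D·e^(−rT)·N(d₂)
   = 460.5690·0.745068 − 394.4726·0.955323·0.572193 = 127.525095
B₀ = V₀ − E₀ = 460.5690 − 127.525095 = 333.043905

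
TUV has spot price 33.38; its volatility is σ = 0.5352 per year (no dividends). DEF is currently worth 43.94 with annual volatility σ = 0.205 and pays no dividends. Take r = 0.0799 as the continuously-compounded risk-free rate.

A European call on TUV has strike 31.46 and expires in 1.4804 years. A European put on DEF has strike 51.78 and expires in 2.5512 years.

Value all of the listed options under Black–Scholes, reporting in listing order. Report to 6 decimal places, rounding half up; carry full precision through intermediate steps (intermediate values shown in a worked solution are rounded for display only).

price(TUV call K=31.46) = 10.820739
price(DEF put K=51.78) = 4.789517

[TUV call K=31.46]
σ√T = 0.5352·√1.4804 = 0.651187
d₁ = (ln(S/K) + (r+σ²/2)T) / (σ√T) = (ln(33.38/31.46) + (0.0799+0.5352²/2)·1.4804) / 0.651187 = (0.059240 + 0.330306) / 0.651187 = 0.598209
d₂ = d₁ − σ√T = 0.598209 − 0.651187 = -0.052977
e^{−rT} = 0.888444
N(d₁) = 0.725150,  N(d₂) = 0.478875
price = S·N(d₁) − K·e^{−rT}·N(d₂) = 24.205504 − 13.384766 = 10.820739
[DEF put K=51.78]
σ√T = 0.205·√2.5512 = 0.327436
d₁ = (ln(S/K) + (r+σ²/2)T) / (σ√T) = (ln(43.94/51.78) + (0.0799+0.205²/2)·2.5512) / 0.327436 = (-0.164179 + 0.257448) / 0.327436 = 0.284847
d₂ = d₁ − σ√T = 0.284847 − 0.327436 = -0.042589
e^{−rT} = 0.815592
N(−d₁) = 0.387881,  N(−d₂) = 0.516985
price = K·e^{−rT}·N(−d₂) − S·N(−d₁) = 21.832995 − 17.043479 = 4.789517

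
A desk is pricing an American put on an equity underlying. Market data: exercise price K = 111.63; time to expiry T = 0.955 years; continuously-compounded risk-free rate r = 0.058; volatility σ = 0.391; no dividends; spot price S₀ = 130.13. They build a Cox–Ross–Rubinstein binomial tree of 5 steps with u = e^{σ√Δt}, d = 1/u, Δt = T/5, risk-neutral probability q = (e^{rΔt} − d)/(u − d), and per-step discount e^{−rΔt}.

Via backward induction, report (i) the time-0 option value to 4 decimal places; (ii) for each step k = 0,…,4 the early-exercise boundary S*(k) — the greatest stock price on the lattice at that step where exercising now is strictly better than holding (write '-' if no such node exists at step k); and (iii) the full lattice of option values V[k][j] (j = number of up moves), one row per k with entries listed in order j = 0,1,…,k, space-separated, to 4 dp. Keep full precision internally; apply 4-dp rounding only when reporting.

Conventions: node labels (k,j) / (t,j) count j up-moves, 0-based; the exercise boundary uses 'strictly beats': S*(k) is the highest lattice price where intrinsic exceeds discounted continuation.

Δt=0.19100  u=1.18635  d=0.84292  q=0.48982  discount=0.98898
step 5 (expiry): payoffs max(K−S,0) = 56.2549 33.6937 1.9406 0.0000 0.0000 0.0000
step 4: (k=4,j=0): S=65.6942, K−S=45.9358, hold=44.7060 ⇒ V=45.9358 exercise | (k=4,j=1): S=92.4596, K−S=19.1704, hold=17.9405 ⇒ V=19.1704 exercise | (k=4,j=2): S=130.1300, K−S=0.0000, hold=0.9791 ⇒ V=0.9791 continue | (k=4,j=3): S=183.1482, K−S=0.0000, hold=0.0000 ⇒ V=0.0000 continue | (k=4,j=4): S=257.7673, K−S=0.0000, hold=0.0000 ⇒ V=0.0000 continue  boundary S*=92.4596
step 3: (k=3,j=0): S=77.9363, K−S=33.6937, hold=32.4639 ⇒ V=33.6937 exercise | (k=3,j=1): S=109.6894, K−S=1.9406, hold=10.1469 ⇒ V=10.1469 continue | (k=3,j=2): S=154.3796, K−S=0.0000, hold=0.4940 ⇒ V=0.4940 continue | (k=3,j=3): S=217.2778, K−S=0.0000, hold=0.0000 ⇒ V=0.0000 continue  boundary S*=77.9363
step 2: (k=2,j=0): S=92.4596, K−S=19.1704, hold=21.9159 ⇒ V=21.9159 continue | (k=2,j=1): S=130.1300, K−S=0.0000, hold=5.3590 ⇒ V=5.3590 continue | (k=2,j=2): S=183.1482, K−S=0.0000, hold=0.2493 ⇒ V=0.2493 continue  boundary S*=-
step 1: (k=1,j=0): S=109.6894, K−S=1.9406, hold=13.6539 ⇒ V=13.6539 continue | (k=1,j=1): S=154.3796, K−S=0.0000, hold=2.8247 ⇒ V=2.8247 continue  boundary S*=-
step 0: (k=0,j=0): S=130.1300, K−S=0.0000, hold=8.2576 ⇒ V=8.2576 continue  boundary S*=-

price = 8.2576
boundary = - - - 77.9363 92.4596
tree:
8.2576
13.6539 2.8247
21.9159 5.3590 0.2493
33.6937 10.1469 0.4940 0.0000
45.9358 19.1704 0.9791 0.0000 0.0000
56.2549 33.6937 1.9406 0.0000 0.0000 0.0000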